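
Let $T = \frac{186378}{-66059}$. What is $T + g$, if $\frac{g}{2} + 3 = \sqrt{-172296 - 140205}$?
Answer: $- \frac{582732}{66059} + 2 i \sqrt{312501} \approx -8.8214 + 1118.0 i$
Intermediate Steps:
$T = - \frac{186378}{66059}$ ($T = 186378 \left(- \frac{1}{66059}\right) = - \frac{186378}{66059} \approx -2.8214$)
$g = -6 + 2 i \sqrt{312501}$ ($g = -6 + 2 \sqrt{-172296 - 140205} = -6 + 2 \sqrt{-312501} = -6 + 2 i \sqrt{312501} \approx -6.0 + 1118.0 i$)
$T + g = - \frac{186378}{66059} - \left(6 - 2 i \sqrt{312501}\right) = - \frac{582732}{66059} + 2 i \sqrt{312501}$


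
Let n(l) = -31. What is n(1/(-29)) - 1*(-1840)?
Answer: 1809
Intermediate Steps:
n(1/(-29)) - 1*(-1840) = -31 - 1*(-1840) = -31 + 1840 = 1809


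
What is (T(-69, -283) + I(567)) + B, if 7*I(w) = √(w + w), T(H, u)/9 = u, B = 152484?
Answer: 149937 + 9*√14/7 ≈ 1.4994e+5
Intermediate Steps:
T(H, u) = 9*u
I(w) = √2*√w/7 (I(w) = √(w + w)/7 = √(2*w)/7 = (√2*√w)/7 = √2*√w/7)
(T(-69, -283) + I(567)) + B = (9*(-283) + √2*√567/7) + 152484 = (-2547 + √2*(9*√7)/7) + 152484 = (-2547 + 9*√14/7) + 152484 = 149937 + 9*√14/7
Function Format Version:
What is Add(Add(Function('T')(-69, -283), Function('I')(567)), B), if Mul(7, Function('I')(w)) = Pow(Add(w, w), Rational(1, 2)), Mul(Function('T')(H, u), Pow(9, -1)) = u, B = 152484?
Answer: Add(149937, Mul(Rational(9, 7), Pow(14, Rational(1, 2)))) ≈ 1.4994e+5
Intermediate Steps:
Function('T')(H, u) = Mul(9, u)
Function('I')(w) = Mul(Rational(1, 7), Pow(2, Rational(1, 2)), Pow(w, Rational(1, 2))) (Function('I')(w) = Mul(Rational(1, 7), Pow(Add(w, w), Rational(1, 2))) = Mul(Rational(1, 7), Pow(Mul(2, w), Rational(1, 2))) = Mul(Rational(1, 7), Mul(Pow(2, Rational(1, 2)), Pow(w, Rational(1, 2)))) = Mul(Rational(1, 7), Pow(2, Rational(1, 2)), Pow(w, Rational(1, 2))))
Add(Add(Function('T')(-69, -283), Function('I')(567)), B) = Add(Add(Mul(9, -283), Mul(Rational(1, 7), Pow(2, Rational(1, 2)), Pow(567, Rational(1, 2)))), 152484) = Add(Add(-2547, Mul(Rational(1, 7), Pow(2, Rational(1, 2)), Mul(9, Pow(7, Rational(1, 2))))), 152484) = Add(Add(-2547, Mul(Rational(9, 7), Pow(14, Rational(1, 2)))), 152484) = Add(149937, Mul(Rational(9, 7), Pow(14, Rational(1, 2))))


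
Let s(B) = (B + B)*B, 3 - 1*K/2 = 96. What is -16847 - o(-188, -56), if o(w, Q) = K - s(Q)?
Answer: -10389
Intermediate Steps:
K = -186 (K = 6 - 2*96 = 6 - 192 = -186)
s(B) = 2*B² (s(B) = (2*B)*B = 2*B²)
o(w, Q) = -186 - 2*Q²
-16847 - o(-188, -56) = -16847 - (-186 - 2*(-56)²) = -16847 - (-186 - 2*3136) = -16847 - (-186 - 6272) = -16847 - 1*(-6458) = -16847 + 6458 = -10389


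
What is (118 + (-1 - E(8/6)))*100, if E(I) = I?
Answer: 34700/3 ≈ 11567.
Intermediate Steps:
(118 + (-1 - E(8/6)))*100 = (118 + (-1 - 8/6))*100 = (118 + (-1 - 1*4/3))*100 = (118 + (-1 - 4/3))*100 = (118 - 7/3)*100 = (347/3)*100 = 34700/3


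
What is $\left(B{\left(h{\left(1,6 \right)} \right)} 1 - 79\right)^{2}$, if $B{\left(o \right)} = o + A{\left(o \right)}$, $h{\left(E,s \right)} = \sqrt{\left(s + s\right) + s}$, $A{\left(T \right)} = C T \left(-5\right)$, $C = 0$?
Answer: $6259 - 474 \sqrt{2} \approx 5588.7$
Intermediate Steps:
$A{\left(T \right)} = 0$ ($A{\left(T \right)} = 0 T \left(-5\right) = 0 \left(-5\right) = 0$)
$h{\left(E,s \right)} = \sqrt{3} \sqrt{s}$ ($h{\left(E,s \right)} = \sqrt{2 s + s} = \sqrt{3 s} = \sqrt{3} \sqrt{s}$)
$B{\left(o \right)} = o$ ($B{\left(o \right)} = o + 0 = o$)
$\left(B{\left(h{\left(1,6 \right)} \right)} 1 - 79\right)^{2} = \left(\sqrt{3} \sqrt{6} \cdot 1 - 79\right)^{2} = \left(3 \sqrt{2} \cdot 1 - 79\right)^{2} = \left(3 \sqrt{2} - 79\right)^{2} = \left(-79 + 3 \sqrt{2}\right)^{2}$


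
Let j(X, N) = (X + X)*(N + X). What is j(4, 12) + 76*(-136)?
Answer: -10208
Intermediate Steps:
j(X, N) = 2*X*(N + X) (j(X, N) = (2*X)*(N + X) = 2*X*(N + X))
j(4, 12) + 76*(-136) = 2*4*(12 + 4) + 76*(-136) = 2*4*16 - 10336 = 128 - 10336 = -10208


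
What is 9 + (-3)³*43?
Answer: -1152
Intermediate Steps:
9 + (-3)³*43 = 9 - 27*43 = 9 - 1161 = -1152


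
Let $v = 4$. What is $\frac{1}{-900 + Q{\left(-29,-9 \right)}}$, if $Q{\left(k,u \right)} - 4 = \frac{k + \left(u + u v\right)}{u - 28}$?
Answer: $- \frac{1}{894} \approx -0.0011186$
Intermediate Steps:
$Q{\left(k,u \right)} = 4 + \frac{k + 5 u}{-28 + u}$ ($Q{\left(k,u \right)} = 4 + \frac{k + \left(u + u 4\right)}{u - 28} = 4 + \frac{k + \left(u + 4 u\right)}{-28 + u} = 4 + \frac{k + 5 u}{-28 + u}$)
$\frac{1}{-900 + Q{\left(-29,-9 \right)}} = \frac{1}{-900 + \frac{-112 - 29 + 9 \left(-9\right)}{-28 - 9}} = \frac{1}{-900 + \frac{-112 - 29 - 81}{-37}} = \frac{1}{-900 - -6} = \frac{1}{-900 + 6} = \frac{1}{-894} = - \frac{1}{894}$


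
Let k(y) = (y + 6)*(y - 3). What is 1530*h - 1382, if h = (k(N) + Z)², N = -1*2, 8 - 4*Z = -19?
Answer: 2137829/8 ≈ 2.6723e+5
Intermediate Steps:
Z = 27/4 (Z = 2 - ¼*(-19) = 2 + 19/4 = 27/4 ≈ 6.7500)
N = -2
k(y) = (-3 + y)*(6 + y) (k(y) = (6 + y)*(-3 + y) = (-3 + y)*(6 + y))
h = 2809/16 (h = ((-18 + (-2)² + 3*(-2)) + 27/4)² = ((-18 + 4 - 6) + 27/4)² = (-20 + 27/4)² = (-53/4)² = 2809/16 ≈ 175.56)
1530*h - 1382 = 1530*(2809/16) - 1382 = 2148885/8 - 1382 = 2137829/8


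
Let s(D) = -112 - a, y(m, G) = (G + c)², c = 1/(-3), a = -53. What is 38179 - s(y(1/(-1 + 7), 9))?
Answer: 38238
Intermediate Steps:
c = -⅓ ≈ -0.33333
y(m, G) = (-⅓ + G)² (y(m, G) = (G - ⅓)² = (-⅓ + G)²)
s(D) = -59 (s(D) = -112 - 1*(-53) = -112 + 53 = -59)
38179 - s(y(1/(-1 + 7), 9)) = 38179 - 1*(-59) = 38179 + 59 = 38238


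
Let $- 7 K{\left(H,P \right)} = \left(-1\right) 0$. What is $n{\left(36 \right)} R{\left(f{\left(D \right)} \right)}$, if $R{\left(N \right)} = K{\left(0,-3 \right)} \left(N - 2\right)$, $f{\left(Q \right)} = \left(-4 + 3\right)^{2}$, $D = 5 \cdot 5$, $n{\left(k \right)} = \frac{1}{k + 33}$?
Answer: $0$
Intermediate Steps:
$K{\left(H,P \right)} = 0$ ($K{\left(H,P \right)} = - \frac{\left(-1\right) 0}{7} = \left(- \frac{1}{7}\right) 0 = 0$)
$n{\left(k \right)} = \frac{1}{33 + k}$
$D = 25$
$f{\left(Q \right)} = 1$ ($f{\left(Q \right)} = \left(-1\right)^{2} = 1$)
$R{\left(N \right)} = 0$ ($R{\left(N \right)} = 0 \left(N - 2\right) = 0 \left(-2 + N\right) = 0$)
$n{\left(36 \right)} R{\left(f{\left(D \right)} \right)} = \frac{1}{33 + 36} \cdot 0 = \frac{1}{69} \cdot 0 = 0$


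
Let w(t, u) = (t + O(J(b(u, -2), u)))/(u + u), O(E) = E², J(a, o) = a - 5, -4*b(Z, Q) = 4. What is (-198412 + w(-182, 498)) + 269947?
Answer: 35624357/498 ≈ 71535.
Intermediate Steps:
b(Z, Q) = -1 (b(Z, Q) = -¼*4 = -1)
J(a, o) = -5 + a
w(t, u) = (36 + t)/(2*u) (w(t, u) = (t + (-5 - 1)²)/(u + u) = (t + (-6)²)/((2*u)) = (t + 36)*(1/(2*u)) = (36 + t)*(1/(2*u)) = (36 + t)/(2*u))
(-198412 + w(-182, 498)) + 269947 = (-198412 + (½)*(36 - 182)/498) + 269947 = (-198412 + (½)*(1/498)*(-146)) + 269947 = (-198412 - 73/498) + 269947 = -98809249/498 + 269947 = 35624357/498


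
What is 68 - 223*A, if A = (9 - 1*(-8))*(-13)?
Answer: 49351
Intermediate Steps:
A = -221 (A = (9 + 8)*(-13) = 17*(-13) = -221)
68 - 223*A = 68 - 223*(-221) = 68 + 49283 = 49351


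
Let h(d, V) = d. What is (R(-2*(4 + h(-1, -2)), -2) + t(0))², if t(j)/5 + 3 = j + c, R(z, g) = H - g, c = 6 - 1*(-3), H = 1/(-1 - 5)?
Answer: 36481/36 ≈ 1013.4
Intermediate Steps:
H = -⅙ (H = 1/(-6) = -⅙ ≈ -0.16667)
c = 9 (c = 6 + 3 = 9)
R(z, g) = -⅙ - g
t(j) = 30 + 5*j (t(j) = -15 + 5*(j + 9) = -15 + 5*(9 + j) = -15 + (45 + 5*j) = 30 + 5*j)
(R(-2*(4 + h(-1, -2)), -2) + t(0))² = ((-⅙ - 1*(-2)) + (30 + 5*0))² = ((-⅙ + 2) + (30 + 0))² = (11/6 + 30)² = (191/6)² = 36481/36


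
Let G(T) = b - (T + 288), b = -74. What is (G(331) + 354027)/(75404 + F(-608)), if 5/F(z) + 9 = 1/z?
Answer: 966898491/206341526 ≈ 4.6859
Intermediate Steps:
F(z) = 5/(-9 + 1/z)
G(T) = -362 - T (G(T) = -74 - (T + 288) = -74 - (288 + T) = -74 + (-288 - T) = -362 - T)
(G(331) + 354027)/(75404 + F(-608)) = ((-362 - 1*331) + 354027)/(75404 - 5*(-608)/(-1 + 9*(-608))) = ((-362 - 331) + 354027)/(75404 - 5*(-608)/(-1 - 5472)) = (-693 + 354027)/(75404 - 5*(-608)/(-5473)) = 353334/(75404 - 5*(-608)*(-1/5473)) = 353334/(75404 - 3040/5473) = 353334/(412683052/5473) = 353334*(5473/412683052) = 966898491/206341526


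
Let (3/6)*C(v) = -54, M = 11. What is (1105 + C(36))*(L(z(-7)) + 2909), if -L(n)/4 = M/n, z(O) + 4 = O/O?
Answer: 8744687/3 ≈ 2.9149e+6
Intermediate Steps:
C(v) = -108 (C(v) = 2*(-54) = -108)
z(O) = -3 (z(O) = -4 + O/O = -4 + 1 = -3)
L(n) = -44/n
(1105 + C(36))*(L(z(-7)) + 2909) = (1105 - 108)*(-44/(-3) + 2909) = 997*(-44*(-1/3) + 2909) = 997*(44/3 + 2909) = 997*(8771/3) = 8744687/3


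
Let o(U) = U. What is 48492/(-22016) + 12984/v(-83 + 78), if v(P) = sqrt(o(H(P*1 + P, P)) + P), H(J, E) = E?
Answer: -12123/5504 - 6492*I*sqrt(10)/5 ≈ -2.2026 - 4105.9*I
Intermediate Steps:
v(P) = sqrt(2)*sqrt(P) (v(P) = sqrt(P + P) = sqrt(2*P) = sqrt(2)*sqrt(P))
48492/(-22016) + 12984/v(-83 + 78) = 48492/(-22016) + 12984/((sqrt(2)*sqrt(-83 + 78))) = 48492*(-1/22016) + 12984/((sqrt(2)*sqrt(-5))) = -12123/5504 + 12984/((sqrt(2)*(I*sqrt(5)))) = -12123/5504 + 12984/((I*sqrt(10))) = -12123/5504 + 12984*(-I*sqrt(10)/10) = -12123/5504 - 6492*I*sqrt(10)/5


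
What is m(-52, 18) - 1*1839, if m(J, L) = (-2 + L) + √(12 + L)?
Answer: -1823 + √30 ≈ -1817.5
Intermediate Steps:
m(J, L) = -2 + L + √(12 + L)
m(-52, 18) - 1*1839 = (-2 + 18 + √(12 + 18)) - 1*1839 = (-2 + 18 + √30) - 1839 = (16 + √30) - 1839 = -1823 + √30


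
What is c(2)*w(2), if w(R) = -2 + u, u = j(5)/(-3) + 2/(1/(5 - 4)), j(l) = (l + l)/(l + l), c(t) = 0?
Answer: 0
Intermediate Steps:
j(l) = 1 (j(l) = (2*l)/((2*l)) = (2*l)*(1/(2*l)) = 1)
u = 5/3 (u = 1/(-3) + 2/(1/(5 - 4)) = 1*(-⅓) + 2/(1/1) = -⅓ + 2/1 = -⅓ + 2*1 = -⅓ + 2 = 5/3 ≈ 1.6667)
w(R) = -⅓ (w(R) = -2 + 5/3 = -⅓)
c(2)*w(2) = 0*(-⅓) = 0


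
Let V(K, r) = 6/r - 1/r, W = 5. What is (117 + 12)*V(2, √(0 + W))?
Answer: 129*√5 ≈ 288.45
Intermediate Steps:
V(K, r) = 5/r
(117 + 12)*V(2, √(0 + W)) = (117 + 12)*(5/(√(0 + 5))) = 129*(5/(√5)) = 129*(5*(√5/5)) = 129*√5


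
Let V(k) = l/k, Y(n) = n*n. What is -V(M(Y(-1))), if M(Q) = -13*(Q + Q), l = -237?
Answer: -237/26 ≈ -9.1154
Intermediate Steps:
Y(n) = n²
M(Q) = -26*Q
V(k) = -237/k
-V(M(Y(-1))) = -(-237)/((-26*(-1)²)) = -(-237)/((-26*1)) = -(-237)/(-26) = -(-237)*(-1)/26 = -1*237/26 = -237/26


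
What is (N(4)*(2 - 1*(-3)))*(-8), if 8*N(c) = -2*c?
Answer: 40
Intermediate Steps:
N(c) = -c/4 (N(c) = (-2*c)/8 = -c/4)
(N(4)*(2 - 1*(-3)))*(-8) = ((-¼*4)*(2 - 1*(-3)))*(-8) = -(2 + 3)*(-8) = -1*5*(-8) = -5*(-8) = 40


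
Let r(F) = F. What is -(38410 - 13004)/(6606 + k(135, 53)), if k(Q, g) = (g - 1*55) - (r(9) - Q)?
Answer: -12703/3365 ≈ -3.7750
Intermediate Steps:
k(Q, g) = -64 + Q + g (k(Q, g) = (g - 1*55) - (9 - Q) = (g - 55) + (-9 + Q) = (-55 + g) + (-9 + Q) = -64 + Q + g)
-(38410 - 13004)/(6606 + k(135, 53)) = -(38410 - 13004)/(6606 + (-64 + 135 + 53)) = -25406/(6606 + 124) = -25406/6730 = -1*12703/3365 = -12703/3365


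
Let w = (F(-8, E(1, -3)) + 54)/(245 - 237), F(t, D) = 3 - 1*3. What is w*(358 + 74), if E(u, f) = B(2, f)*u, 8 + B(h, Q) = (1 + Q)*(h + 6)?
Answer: 2916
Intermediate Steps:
B(h, Q) = -8 + (1 + Q)*(6 + h) (B(h, Q) = -8 + (1 + Q)*(h + 6) = -8 + (1 + Q)*(6 + h))
E(u, f) = 8*f*u (E(u, f) = (-2 + 2 + 6*f + f*2)*u = (-2 + 2 + 6*f + 2*f)*u = (8*f)*u = 8*f*u)
F(t, D) = 0 (F(t, D) = 3 - 3 = 0)
w = 27/4 (w = (0 + 54)/(245 - 237) = 54/8 = 54*(⅛) = 27/4 ≈ 6.7500)
w*(358 + 74) = 27*(358 + 74)/4 = (27/4)*432 = 2916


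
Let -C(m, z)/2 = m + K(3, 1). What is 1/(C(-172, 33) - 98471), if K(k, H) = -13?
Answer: -1/98101 ≈ -1.0194e-5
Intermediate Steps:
C(m, z) = 26 - 2*m (C(m, z) = -2*(m - 13) = -2*(-13 + m) = 26 - 2*m)
1/(C(-172, 33) - 98471) = 1/((26 - 2*(-172)) - 98471) = 1/((26 + 344) - 98471) = 1/(370 - 98471) = 1/(-98101) = -1/98101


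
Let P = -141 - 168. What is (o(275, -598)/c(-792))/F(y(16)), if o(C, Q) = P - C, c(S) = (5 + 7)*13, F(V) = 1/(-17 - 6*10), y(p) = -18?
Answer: 11242/39 ≈ 288.26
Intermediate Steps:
P = -309
F(V) = -1/77 (F(V) = 1/(-17 - 60) = 1/(-77) = -1/77)
c(S) = 156 (c(S) = 12*13 = 156)
o(C, Q) = -309 - C
(o(275, -598)/c(-792))/F(y(16)) = ((-309 - 1*275)/156)/(-1/77) = ((-309 - 275)*(1/156))*(-77) = -584*1/156*(-77) = -146/39*(-77) = 11242/39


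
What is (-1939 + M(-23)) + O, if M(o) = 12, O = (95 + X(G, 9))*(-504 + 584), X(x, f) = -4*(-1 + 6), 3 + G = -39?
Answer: 4073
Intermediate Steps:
G = -42 (G = -3 - 39 = -42)
X(x, f) = -20 (X(x, f) = -4*5 = -20)
O = 6000 (O = (95 - 20)*(-504 + 584) = 75*80 = 6000)
(-1939 + M(-23)) + O = (-1939 + 12) + 6000 = -1927 + 6000 = 4073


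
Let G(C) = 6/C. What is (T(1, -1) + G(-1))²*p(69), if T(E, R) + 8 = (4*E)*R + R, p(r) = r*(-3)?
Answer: -74727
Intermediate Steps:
p(r) = -3*r
T(E, R) = -8 + R + 4*E*R (T(E, R) = -8 + ((4*E)*R + R) = -8 + (4*E*R + R) = -8 + (R + 4*E*R) = -8 + R + 4*E*R)
(T(1, -1) + G(-1))²*p(69) = ((-8 - 1 + 4*1*(-1)) + 6/(-1))²*(-3*69) = ((-8 - 1 - 4) + 6*(-1))²*(-207) = (-13 - 6)²*(-207) = (-19)²*(-207) = 361*(-207) = -74727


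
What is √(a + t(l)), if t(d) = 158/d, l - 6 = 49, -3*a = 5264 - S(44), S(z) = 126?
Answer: 2*I*√11637285/165 ≈ 41.35*I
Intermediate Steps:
a = -5138/3 (a = -(5264 - 1*126)/3 = -(5264 - 126)/3 = -⅓*5138 = -5138/3 ≈ -1712.7)
l = 55 (l = 6 + 49 = 55)
√(a + t(l)) = √(-5138/3 + 158/55) = √(-282116/165) = 2*I*√11637285/165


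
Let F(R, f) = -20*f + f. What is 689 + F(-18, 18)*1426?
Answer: -487003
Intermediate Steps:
F(R, f) = -19*f
689 + F(-18, 18)*1426 = 689 - 19*18*1426 = 689 - 342*1426 = 689 - 487692 = -487003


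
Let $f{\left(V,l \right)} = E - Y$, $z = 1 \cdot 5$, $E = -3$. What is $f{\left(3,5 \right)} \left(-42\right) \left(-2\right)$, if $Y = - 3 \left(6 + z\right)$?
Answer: $2520$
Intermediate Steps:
$z = 5$
$Y = -33$ ($Y = - 3 \left(6 + 5\right) = \left(-3\right) 11 = -33$)
$f{\left(V,l \right)} = 30$ ($f{\left(V,l \right)} = -3 - -33 = -3 + 33 = 30$)
$f{\left(3,5 \right)} \left(-42\right) \left(-2\right) = 30 \left(-42\right) \left(-2\right) = \left(-1260\right) \left(-2\right) = 2520$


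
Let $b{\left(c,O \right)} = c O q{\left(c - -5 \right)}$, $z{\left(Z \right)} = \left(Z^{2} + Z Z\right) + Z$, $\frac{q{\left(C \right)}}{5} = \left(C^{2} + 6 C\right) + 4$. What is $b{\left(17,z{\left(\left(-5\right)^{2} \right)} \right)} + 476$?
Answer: $67192976$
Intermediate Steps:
$q{\left(C \right)} = 20 + 5 C^{2} + 30 C$ ($q{\left(C \right)} = 5 \left(\left(C^{2} + 6 C\right) + 4\right) = 5 \left(4 + C^{2} + 6 C\right) = 20 + 5 C^{2} + 30 C$)
$z{\left(Z \right)} = Z + 2 Z^{2}$ ($z{\left(Z \right)} = \left(Z^{2} + Z^{2}\right) + Z = 2 Z^{2} + Z = Z + 2 Z^{2}$)
$b{\left(c,O \right)} = O c \left(170 + 5 \left(5 + c\right)^{2} + 30 c\right)$ ($b{\left(c,O \right)} = c O \left(20 + 5 \left(c - -5\right)^{2} + 30 \left(c - -5\right)\right) = O c \left(20 + 5 \left(c + 5\right)^{2} + 30 \left(c + 5\right)\right) = O c \left(20 + 5 \left(5 + c\right)^{2} + 30 \left(5 + c\right)\right) = O c \left(20 + 5 \left(5 + c\right)^{2} + \left(150 + 30 c\right)\right) = O c \left(170 + 5 \left(5 + c\right)^{2} + 30 c\right)$)
$b{\left(17,z{\left(\left(-5\right)^{2} \right)} \right)} + 476 = 5 \left(-5\right)^{2} \left(1 + 2 \left(-5\right)^{2}\right) 17 \left(59 + 17^{2} + 16 \cdot 17\right) + 476 = 5 \cdot 25 \left(1 + 2 \cdot 25\right) 17 \left(59 + 289 + 272\right) + 476 = 5 \cdot 25 \left(1 + 50\right) 17 \cdot 620 + 476 = 5 \cdot 25 \cdot 51 \cdot 17 \cdot 620 + 476 = 5 \cdot 1275 \cdot 17 \cdot 620 + 476 = 67192500 + 476 = 67192976$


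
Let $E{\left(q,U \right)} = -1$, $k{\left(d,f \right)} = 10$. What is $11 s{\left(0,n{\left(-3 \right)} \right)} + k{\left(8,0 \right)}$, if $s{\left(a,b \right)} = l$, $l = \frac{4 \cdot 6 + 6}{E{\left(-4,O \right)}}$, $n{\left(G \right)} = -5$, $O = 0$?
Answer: $-320$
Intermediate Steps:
$l = -30$ ($l = \frac{4 \cdot 6 + 6}{-1} = \left(24 + 6\right) \left(-1\right) = 30 \left(-1\right) = -30$)
$s{\left(a,b \right)} = -30$
$11 s{\left(0,n{\left(-3 \right)} \right)} + k{\left(8,0 \right)} = 11 \left(-30\right) + 10 = -330 + 10 = -320$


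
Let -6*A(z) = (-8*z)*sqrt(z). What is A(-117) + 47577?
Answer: 47577 - 468*I*sqrt(13) ≈ 47577.0 - 1687.4*I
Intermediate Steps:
A(z) = 4*z**(3/2)/3 (A(z) = -(-8*z)*sqrt(z)/6 = -(-4)*z**(3/2)/3 = 4*z**(3/2)/3)
A(-117) + 47577 = 4*(-117)**(3/2)/3 + 47577 = 4*(-351*I*sqrt(13))/3 + 47577 = -468*I*sqrt(13) + 47577 = 47577 - 468*I*sqrt(13)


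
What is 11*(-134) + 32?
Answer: -1442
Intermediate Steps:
11*(-134) + 32 = -1474 + 32 = -1442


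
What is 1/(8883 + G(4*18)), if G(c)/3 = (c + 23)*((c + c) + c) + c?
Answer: 1/70659 ≈ 1.4152e-5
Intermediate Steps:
G(c) = 3*c + 9*c*(23 + c) (G(c) = 3*((c + 23)*((c + c) + c) + c) = 3*((23 + c)*(2*c + c) + c) = 3*((23 + c)*(3*c) + c) = 3*(3*c*(23 + c) + c) = 3*(c + 3*c*(23 + c)) = 3*c + 9*c*(23 + c))
1/(8883 + G(4*18)) = 1/(8883 + 3*(4*18)*(70 + 3*(4*18))) = 1/(8883 + 3*72*(70 + 3*72)) = 1/(8883 + 3*72*(70 + 216)) = 1/(8883 + 3*72*286) = 1/(8883 + 61776) = 1/70659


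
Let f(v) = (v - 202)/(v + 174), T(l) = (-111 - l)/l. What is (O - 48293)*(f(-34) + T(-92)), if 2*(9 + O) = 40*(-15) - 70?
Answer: 231658031/3220 ≈ 71944.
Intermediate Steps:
T(l) = (-111 - l)/l
f(v) = (-202 + v)/(174 + v)
O = -344 (O = -9 + (40*(-15) - 70)/2 = -9 + (-600 - 70)/2 = -9 + (½)*(-670) = -9 - 335 = -344)
(O - 48293)*(f(-34) + T(-92)) = (-344 - 48293)*((-202 - 34)/(174 - 34) + (-111 - 1*(-92))/(-92)) = -48637*(-236/140 - (-111 + 92)/92) = -48637*((1/140)*(-236) - 1/92*(-19)) = -48637*(-59/35 + 19/92) = -48637*(-4763/3220) = 231658031/3220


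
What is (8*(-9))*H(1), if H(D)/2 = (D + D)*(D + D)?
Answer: -576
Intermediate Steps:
H(D) = 8*D² (H(D) = 2*((D + D)*(D + D)) = 2*((2*D)*(2*D)) = 2*(4*D²) = 8*D²)
(8*(-9))*H(1) = (8*(-9))*(8*1²) = -576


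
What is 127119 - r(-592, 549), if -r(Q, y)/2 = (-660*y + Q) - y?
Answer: -599843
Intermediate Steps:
r(Q, y) = -2*Q + 1322*y (r(Q, y) = -2*((-660*y + Q) - y) = -2*((Q - 660*y) - y) = -2*(Q - 661*y) = -2*Q + 1322*y)
127119 - r(-592, 549) = 127119 - (-2*(-592) + 1322*549) = 127119 - (1184 + 725778) = 127119 - 1*726962 = 127119 - 726962 = -599843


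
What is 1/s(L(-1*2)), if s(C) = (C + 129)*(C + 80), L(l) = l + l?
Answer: 1/9500 ≈ 0.00010526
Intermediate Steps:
L(l) = 2*l
s(C) = (80 + C)*(129 + C) (s(C) = (129 + C)*(80 + C) = (80 + C)*(129 + C))
1/s(L(-1*2)) = 1/(10320 + (2*(-1*2))² + 209*(2*(-1*2))) = 1/(10320 + (2*(-2))² + 209*(2*(-2))) = 1/(10320 + (-4)² + 209*(-4)) = 1/(10320 + 16 - 836) = 1/9500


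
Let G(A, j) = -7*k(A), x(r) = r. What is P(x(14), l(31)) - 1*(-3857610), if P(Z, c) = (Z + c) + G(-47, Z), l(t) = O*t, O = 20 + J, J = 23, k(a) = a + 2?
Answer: 3859272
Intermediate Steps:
k(a) = 2 + a
G(A, j) = -14 - 7*A (G(A, j) = -7*(2 + A) = -14 - 7*A)
O = 43 (O = 20 + 23 = 43)
l(t) = 43*t
P(Z, c) = 315 + Z + c (P(Z, c) = (Z + c) + (-14 - 7*(-47)) = (Z + c) + (-14 + 329) = (Z + c) + 315 = 315 + Z + c)
P(x(14), l(31)) - 1*(-3857610) = (315 + 14 + 43*31) - 1*(-3857610) = (315 + 14 + 1333) + 3857610 = 1662 + 3857610 = 3859272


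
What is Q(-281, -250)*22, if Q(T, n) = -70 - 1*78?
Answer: -3256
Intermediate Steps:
Q(T, n) = -148 (Q(T, n) = -70 - 78 = -148)
Q(-281, -250)*22 = -148*22 = -3256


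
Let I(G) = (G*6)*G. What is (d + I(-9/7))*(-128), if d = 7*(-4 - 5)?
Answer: 332928/49 ≈ 6794.4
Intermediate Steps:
I(G) = 6*G² (I(G) = (6*G)*G = 6*G²)
d = -63 (d = 7*(-9) = -63)
(d + I(-9/7))*(-128) = (-63 + 6*(-9/7)²)*(-128) = (-63 + 6*(81/49))*(-128) = (-63 + 486/49)*(-128) = -2601/49*(-128) = 332928/49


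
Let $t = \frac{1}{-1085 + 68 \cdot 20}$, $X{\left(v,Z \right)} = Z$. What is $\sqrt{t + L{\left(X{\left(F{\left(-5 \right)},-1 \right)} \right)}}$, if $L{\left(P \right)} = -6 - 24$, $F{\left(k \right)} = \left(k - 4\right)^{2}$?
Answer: $\frac{i \sqrt{90739}}{55} \approx 5.4769 i$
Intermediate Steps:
$F{\left(k \right)} = \left(-4 + k\right)^{2}$
$L{\left(P \right)} = -30$
$t = \frac{1}{275}$ ($t = \frac{1}{-1085 + 1360} = \frac{1}{275} \approx 0.0036364$)
$\sqrt{t + L{\left(X{\left(F{\left(-5 \right)},-1 \right)} \right)}} = \sqrt{\frac{1}{275} - 30} = \sqrt{- \frac{8249}{275}} = \frac{i \sqrt{90739}}{55}$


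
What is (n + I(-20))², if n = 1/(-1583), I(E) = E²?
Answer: 400940973601/2505889 ≈ 1.6000e+5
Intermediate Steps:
n = -1/1583 ≈ -0.00063171
(n + I(-20))² = (-1/1583 + (-20)²)² = (-1/1583 + 400)² = (633199/1583)² = 400940973601/2505889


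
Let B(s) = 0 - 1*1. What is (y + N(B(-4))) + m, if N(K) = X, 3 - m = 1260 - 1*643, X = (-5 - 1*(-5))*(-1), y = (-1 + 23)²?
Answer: -130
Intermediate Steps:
y = 484 (y = 22² = 484)
X = 0 (X = (-5 + 5)*(-1) = 0*(-1) = 0)
B(s) = -1 (B(s) = 0 - 1 = -1)
m = -614 (m = 3 - (1260 - 1*643) = 3 - (1260 - 643) = 3 - 1*617 = 3 - 617 = -614)
N(K) = 0
(y + N(B(-4))) + m = (484 + 0) - 614 = 484 - 614 = -130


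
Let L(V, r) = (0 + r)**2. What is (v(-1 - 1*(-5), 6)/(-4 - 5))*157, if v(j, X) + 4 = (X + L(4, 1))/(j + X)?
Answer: 1727/30 ≈ 57.567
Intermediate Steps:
L(V, r) = r**2
v(j, X) = -4 + (1 + X)/(X + j) (v(j, X) = -4 + (X + 1**2)/(j + X) = -4 + (X + 1)/(X + j) = -4 + (1 + X)/(X + j))
(v(-1 - 1*(-5), 6)/(-4 - 5))*157 = (((1 - 4*(-1 - 1*(-5)) - 3*6)/(6 + (-1 - 1*(-5))))/(-4 - 5))*157 = (((1 - 4*(-1 + 5) - 18)/(6 + (-1 + 5)))/(-9))*157 = (((1 - 4*4 - 18)/(6 + 4))*(-1/9))*157 = (((1 - 16 - 18)/10)*(-1/9))*157 = (((1/10)*(-33))*(-1/9))*157 = -33/10*(-1/9)*157 = (11/30)*157 = 1727/30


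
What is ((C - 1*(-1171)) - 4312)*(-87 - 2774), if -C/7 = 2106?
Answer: 51163263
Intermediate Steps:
C = -14742 (C = -7*2106 = -14742)
((C - 1*(-1171)) - 4312)*(-87 - 2774) = ((-14742 - 1*(-1171)) - 4312)*(-87 - 2774) = ((-14742 + 1171) - 4312)*(-2861) = (-13571 - 4312)*(-2861) = -17883*(-2861) = 51163263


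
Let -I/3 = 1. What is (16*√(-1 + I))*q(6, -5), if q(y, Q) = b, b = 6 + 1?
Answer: 224*I ≈ 224.0*I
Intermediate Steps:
I = -3 (I = -3*1 = -3)
b = 7
q(y, Q) = 7
(16*√(-1 + I))*q(6, -5) = (16*√(-1 - 3))*7 = (16*√(-4))*7 = (16*(2*I))*7 = (32*I)*7 = 224*I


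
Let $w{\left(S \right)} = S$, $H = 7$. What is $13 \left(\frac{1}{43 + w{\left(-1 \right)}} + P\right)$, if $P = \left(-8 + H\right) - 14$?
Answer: $- \frac{8177}{42} \approx -194.69$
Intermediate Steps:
$P = -15$ ($P = \left(-8 + 7\right) - 14 = -1 - 14 = -15$)
$13 \left(\frac{1}{43 + w{\left(-1 \right)}} + P\right) = 13 \left(\frac{1}{43 - 1} - 15\right) = 13 \left(\frac{1}{42} - 15\right) = 13 \left(- \frac{629}{42}\right) = - \frac{8177}{42}$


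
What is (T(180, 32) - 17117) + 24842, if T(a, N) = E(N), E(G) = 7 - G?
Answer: 7700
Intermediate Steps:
T(a, N) = 7 - N
(T(180, 32) - 17117) + 24842 = ((7 - 1*32) - 17117) + 24842 = ((7 - 32) - 17117) + 24842 = (-25 - 17117) + 24842 = -17142 + 24842 = 7700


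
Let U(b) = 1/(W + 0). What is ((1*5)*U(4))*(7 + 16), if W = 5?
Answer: 23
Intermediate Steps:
U(b) = ⅕ (U(b) = 1/(5 + 0) = 1/5 = ⅕)
((1*5)*U(4))*(7 + 16) = ((1*5)*(⅕))*(7 + 16) = (5*(⅕))*23 = 1*23 = 23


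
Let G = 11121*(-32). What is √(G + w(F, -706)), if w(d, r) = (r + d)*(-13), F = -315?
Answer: I*√342599 ≈ 585.32*I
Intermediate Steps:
G = -355872
w(d, r) = -13*d - 13*r (w(d, r) = (d + r)*(-13) = -13*d - 13*r)
√(G + w(F, -706)) = √(-355872 + (-13*(-315) - 13*(-706))) = √(-355872 + (4095 + 9178)) = √(-355872 + 13273) = √(-342599) = I*√342599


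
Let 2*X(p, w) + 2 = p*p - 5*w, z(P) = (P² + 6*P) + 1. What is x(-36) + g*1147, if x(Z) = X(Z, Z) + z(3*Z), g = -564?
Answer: -635154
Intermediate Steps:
z(P) = 1 + P² + 6*P
X(p, w) = -1 + p²/2 - 5*w/2 (X(p, w) = -1 + (p*p - 5*w)/2 = -1 + (p² - 5*w)/2 = -1 + (p²/2 - 5*w/2) = -1 + p²/2 - 5*w/2)
x(Z) = 19*Z²/2 + 31*Z/2 (x(Z) = (-1 + Z²/2 - 5*Z/2) + (1 + (3*Z)² + 6*(3*Z)) = (-1 + Z²/2 - 5*Z/2) + (1 + 9*Z² + 18*Z) = 19*Z²/2 + 31*Z/2)
x(-36) + g*1147 = (½)*(-36)*(31 + 19*(-36)) - 564*1147 = (½)*(-36)*(31 - 684) - 646908 = (½)*(-36)*(-653) - 646908 = 11754 - 646908 = -635154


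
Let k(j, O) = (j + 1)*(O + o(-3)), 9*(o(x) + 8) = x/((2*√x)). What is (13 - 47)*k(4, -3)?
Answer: 1870 - 85*I*√3/9 ≈ 1870.0 - 16.358*I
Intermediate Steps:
o(x) = -8 + √x/18 (o(x) = -8 + (x/((2*√x)))/9 = -8 + (x*(1/(2*√x)))/9 = -8 + (√x/2)/9 = -8 + √x/18)
k(j, O) = (1 + j)*(-8 + O + I*√3/18) (k(j, O) = (j + 1)*(O + (-8 + √(-3)/18)) = (1 + j)*(O + (-8 + (I*√3)/18)) = (1 + j)*(O + (-8 + I*√3/18)) = (1 + j)*(-8 + O + I*√3/18))
(13 - 47)*k(4, -3) = (13 - 47)*(-8 - 3 - 3*4 - 1/18*4*(144 - I*√3) + I*√3/18) = -34*(-8 - 3 - 12 + (-32 + 2*I*√3/9) + I*√3/18) = -34*(-55 + 5*I*√3/18) = 1870 - 85*I*√3/9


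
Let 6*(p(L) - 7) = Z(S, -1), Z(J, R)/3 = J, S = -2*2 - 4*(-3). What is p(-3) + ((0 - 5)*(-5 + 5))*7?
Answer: 11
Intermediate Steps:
S = 8 (S = -4 + 12 = 8)
Z(J, R) = 3*J
p(L) = 11 (p(L) = 7 + (3*8)/6 = 7 + (⅙)*24 = 7 + 4 = 11)
p(-3) + ((0 - 5)*(-5 + 5))*7 = 11 + ((0 - 5)*(-5 + 5))*7 = 11 - 5*0*7 = 11 + 0*7 = 11 + 0 = 11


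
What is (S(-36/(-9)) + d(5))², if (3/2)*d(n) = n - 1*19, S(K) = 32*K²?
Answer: 2274064/9 ≈ 2.5267e+5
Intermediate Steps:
d(n) = -38/3 + 2*n/3 (d(n) = 2*(n - 1*19)/3 = 2*(n - 19)/3 = 2*(-19 + n)/3 = -38/3 + 2*n/3)
(S(-36/(-9)) + d(5))² = (32*(-36/(-9))² + (-38/3 + (⅔)*5))² = (32*(-36*(-⅑))² + (-38/3 + 10/3))² = (32*4² - 28/3)² = (32*16 - 28/3)² = (512 - 28/3)² = (1508/3)² = 2274064/9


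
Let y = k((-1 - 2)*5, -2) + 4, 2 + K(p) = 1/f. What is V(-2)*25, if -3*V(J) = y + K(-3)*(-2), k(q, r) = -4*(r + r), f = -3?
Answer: -1850/9 ≈ -205.56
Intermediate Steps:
K(p) = -7/3 (K(p) = -2 + 1/(-3) = -2 - ⅓ = -7/3)
k(q, r) = -8*r
y = 20 (y = -8*(-2) + 4 = 16 + 4 = 20)
V(J) = -74/9 (V(J) = -(20 - 7/3*(-2))/3 = -(20 + 14/3)/3 = -⅓*74/3 = -74/9)
V(-2)*25 = -74/9*25 = -1850/9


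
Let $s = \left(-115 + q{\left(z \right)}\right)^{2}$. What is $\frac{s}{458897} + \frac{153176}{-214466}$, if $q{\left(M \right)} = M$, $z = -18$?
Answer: $- \frac{33249158899}{49208902001} \approx -0.67567$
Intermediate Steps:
$s = 17689$ ($s = \left(-115 - 18\right)^{2} = \left(-133\right)^{2} = 17689$)
$\frac{s}{458897} + \frac{153176}{-214466} = \frac{17689}{458897} + \frac{153176}{-214466} = 17689 \cdot \frac{1}{458897} + 153176 \left(- \frac{1}{214466}\right) = \frac{17689}{458897} - \frac{76588}{107233} = - \frac{33249158899}{49208902001}$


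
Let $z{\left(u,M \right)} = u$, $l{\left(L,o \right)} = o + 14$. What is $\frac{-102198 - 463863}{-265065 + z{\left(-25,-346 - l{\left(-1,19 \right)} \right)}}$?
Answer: $\frac{566061}{265090} \approx 2.1354$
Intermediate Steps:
$l{\left(L,o \right)} = 14 + o$
$\frac{-102198 - 463863}{-265065 + z{\left(-25,-346 - l{\left(-1,19 \right)} \right)}} = \frac{-102198 - 463863}{-265065 - 25} = - \frac{566061}{-265090} = \left(-566061\right) \left(- \frac{1}{265090}\right) = \frac{566061}{265090}$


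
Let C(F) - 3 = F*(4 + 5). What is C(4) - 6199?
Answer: -6160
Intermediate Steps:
C(F) = 3 + 9*F (C(F) = 3 + F*(4 + 5) = 3 + F*9 = 3 + 9*F)
C(4) - 6199 = (3 + 9*4) - 6199 = (3 + 36) - 6199 = 39 - 6199 = -6160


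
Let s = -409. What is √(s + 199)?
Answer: I*√210 ≈ 14.491*I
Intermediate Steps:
√(s + 199) = √(-409 + 199) = √(-210) = I*√210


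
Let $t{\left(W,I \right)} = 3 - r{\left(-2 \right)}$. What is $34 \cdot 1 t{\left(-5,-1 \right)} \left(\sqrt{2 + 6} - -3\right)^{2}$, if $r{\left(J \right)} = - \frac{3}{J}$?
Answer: $867 + 612 \sqrt{2} \approx 1732.5$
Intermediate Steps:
$t{\left(W,I \right)} = \frac{3}{2}$ ($t{\left(W,I \right)} = 3 - - \frac{3}{-2} = 3 - \left(-3\right) \left(- \frac{1}{2}\right) = 3 - \frac{3}{2} = \frac{3}{2}$)
$34 \cdot 1 t{\left(-5,-1 \right)} \left(\sqrt{2 + 6} - -3\right)^{2} = 34 \cdot 1 \cdot \frac{3}{2} \left(\sqrt{2 + 6} - -3\right)^{2} = 34 \frac{3 \left(\sqrt{8} + 3\right)^{2}}{2} = 34 \frac{3 \left(2 \sqrt{2} + 3\right)^{2}}{2} = 34 \frac{3 \left(3 + 2 \sqrt{2}\right)^{2}}{2} = 51 \left(3 + 2 \sqrt{2}\right)^{2}$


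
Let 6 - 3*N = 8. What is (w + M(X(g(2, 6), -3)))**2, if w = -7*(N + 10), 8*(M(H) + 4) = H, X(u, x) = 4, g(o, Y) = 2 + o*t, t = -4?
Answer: 170569/36 ≈ 4738.0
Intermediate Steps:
g(o, Y) = 2 - 4*o (g(o, Y) = 2 + o*(-4) = 2 - 4*o)
N = -2/3 (N = 2 - 1/3*8 = 2 - 8/3 = -2/3 ≈ -0.66667)
M(H) = -4 + H/8
w = -196/3 (w = -7*(-2/3 + 10) = -7*28/3 = -196/3 ≈ -65.333)
(w + M(X(g(2, 6), -3)))**2 = (-196/3 + (-4 + (1/8)*4))**2 = (-196/3 + (-4 + 1/2))**2 = (-196/3 - 7/2)**2 = (-413/6)**2 = 170569/36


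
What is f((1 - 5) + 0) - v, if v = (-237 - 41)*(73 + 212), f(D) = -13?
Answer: 79217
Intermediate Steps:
v = -79230 (v = -278*285 = -79230)
f((1 - 5) + 0) - v = -13 - 1*(-79230) = -13 + 79230 = 79217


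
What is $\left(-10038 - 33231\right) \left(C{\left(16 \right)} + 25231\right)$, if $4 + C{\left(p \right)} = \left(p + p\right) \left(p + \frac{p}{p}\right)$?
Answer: $-1115085399$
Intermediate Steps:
$C{\left(p \right)} = -4 + 2 p \left(1 + p\right)$ ($C{\left(p \right)} = -4 + \left(p + p\right) \left(p + \frac{p}{p}\right) = -4 + 2 p \left(p + 1\right) = -4 + 2 p \left(1 + p\right)$)
$\left(-10038 - 33231\right) \left(C{\left(16 \right)} + 25231\right) = \left(-10038 - 33231\right) \left(\left(-4 + 2 \cdot 16 + 2 \cdot 16^{2}\right) + 25231\right) = - 43269 \left(\left(-4 + 32 + 2 \cdot 256\right) + 25231\right) = - 43269 \left(\left(-4 + 32 + 512\right) + 25231\right) = - 43269 \left(540 + 25231\right) = \left(-43269\right) 25771 = -1115085399$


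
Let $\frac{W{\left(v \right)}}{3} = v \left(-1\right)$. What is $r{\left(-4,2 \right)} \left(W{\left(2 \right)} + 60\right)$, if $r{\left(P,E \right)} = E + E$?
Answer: $216$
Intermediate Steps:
$W{\left(v \right)} = - 3 v$ ($W{\left(v \right)} = 3 v \left(-1\right) = 3 \left(- v\right) = - 3 v$)
$r{\left(P,E \right)} = 2 E$
$r{\left(-4,2 \right)} \left(W{\left(2 \right)} + 60\right) = 2 \cdot 2 \left(\left(-3\right) 2 + 60\right) = 4 \left(-6 + 60\right) = 4 \cdot 54 = 216$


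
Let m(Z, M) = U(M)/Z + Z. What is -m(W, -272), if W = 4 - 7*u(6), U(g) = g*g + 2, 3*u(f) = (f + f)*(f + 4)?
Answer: 25027/46 ≈ 544.07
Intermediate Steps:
u(f) = 2*f*(4 + f)/3 (u(f) = ((f + f)*(f + 4))/3 = ((2*f)*(4 + f))/3 = (2*f*(4 + f))/3 = 2*f*(4 + f)/3)
U(g) = 2 + g² (U(g) = g² + 2 = 2 + g²)
W = -276 (W = 4 - 14*6*(4 + 6)/3 = 4 - 14*6*10/3 = 4 - 7*40 = 4 - 280 = -276)
m(Z, M) = Z + (2 + M²)/Z (m(Z, M) = (2 + M²)/Z + Z = Z + (2 + M²)/Z)
-m(W, -272) = -(2 + (-272)² + (-276)²)/(-276) = -(-1)*(2 + 73984 + 76176)/276 = -(-1)*150162/276 = -1*(-25027/46) = 25027/46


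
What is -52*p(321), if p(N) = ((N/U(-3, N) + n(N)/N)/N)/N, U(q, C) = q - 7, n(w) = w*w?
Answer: -78/535 ≈ -0.14579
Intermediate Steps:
n(w) = w**2
U(q, C) = -7 + q
p(N) = 9/(10*N) (p(N) = ((N/(-7 - 3) + N**2/N)/N)/N = ((N/(-10) + N)/N)/N = ((N*(-1/10) + N)/N)/N = ((-N/10 + N)/N)/N = ((9*N/10)/N)/N = 9/(10*N))
-52*p(321) = -234/(5*321) = -52*3/1070 = -78/535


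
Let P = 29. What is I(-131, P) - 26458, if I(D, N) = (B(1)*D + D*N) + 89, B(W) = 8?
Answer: -31216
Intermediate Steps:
I(D, N) = 89 + 8*D + D*N (I(D, N) = (8*D + D*N) + 89 = 89 + 8*D + D*N)
I(-131, P) - 26458 = (89 + 8*(-131) - 131*29) - 26458 = (89 - 1048 - 3799) - 26458 = -4758 - 26458 = -31216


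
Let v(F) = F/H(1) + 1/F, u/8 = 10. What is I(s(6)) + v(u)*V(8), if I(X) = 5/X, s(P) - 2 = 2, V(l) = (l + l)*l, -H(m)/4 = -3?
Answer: 51371/60 ≈ 856.18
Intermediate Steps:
H(m) = 12 (H(m) = -4*(-3) = 12)
V(l) = 2*l² (V(l) = (2*l)*l = 2*l²)
s(P) = 4 (s(P) = 2 + 2 = 4)
u = 80 (u = 8*10 = 80)
v(F) = 1/F + F/12 (v(F) = F/12 + 1/F = 1/F + F/12)
I(s(6)) + v(u)*V(8) = 5/4 + (1/80 + (1/12)*80)*(2*8²) = 5*(¼) + (1/80 + 20/3)*(2*64) = 5/4 + (1603/240)*128 = 5/4 + 12824/15 = 51371/60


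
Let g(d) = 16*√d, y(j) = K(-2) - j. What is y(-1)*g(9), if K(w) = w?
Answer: -48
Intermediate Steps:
y(j) = -2 - j
y(-1)*g(9) = (-2 - 1*(-1))*(16*√9) = (-2 + 1)*(16*3) = -1*48 = -48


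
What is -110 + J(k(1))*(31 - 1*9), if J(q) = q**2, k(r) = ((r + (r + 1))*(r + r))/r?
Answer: 682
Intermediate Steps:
k(r) = 2 + 4*r (k(r) = ((r + (1 + r))*(2*r))/r = ((1 + 2*r)*(2*r))/r = (2*r*(1 + 2*r))/r = 2 + 4*r)
-110 + J(k(1))*(31 - 1*9) = -110 + (2 + 4*1)**2*(31 - 1*9) = -110 + (2 + 4)**2*(31 - 9) = -110 + 6**2*22 = -110 + 36*22 = -110 + 792 = 682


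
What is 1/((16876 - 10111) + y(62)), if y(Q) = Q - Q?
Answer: 1/6765 ≈ 0.00014782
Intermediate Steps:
y(Q) = 0
1/((16876 - 10111) + y(62)) = 1/((16876 - 10111) + 0) = 1/(6765 + 0) = 1/6765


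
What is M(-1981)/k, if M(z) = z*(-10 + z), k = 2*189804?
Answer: 3944171/379608 ≈ 10.390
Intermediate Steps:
k = 379608
M(-1981)/k = -1981*(-10 - 1981)/379608 = -1981*(-1991)*(1/379608) = 3944171*(1/379608) = 3944171/379608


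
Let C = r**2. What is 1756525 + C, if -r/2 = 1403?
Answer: 9630161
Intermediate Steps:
r = -2806 (r = -2*1403 = -2806)
C = 7873636 (C = (-2806)**2 = 7873636)
1756525 + C = 1756525 + 7873636 = 9630161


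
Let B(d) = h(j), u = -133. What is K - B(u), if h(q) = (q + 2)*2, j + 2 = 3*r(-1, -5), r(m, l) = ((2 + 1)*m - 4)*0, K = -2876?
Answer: -2876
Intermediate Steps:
r(m, l) = 0 (r(m, l) = (3*m - 4)*0 = (-4 + 3*m)*0 = 0)
j = -2 (j = -2 + 3*0 = -2 + 0 = -2)
h(q) = 4 + 2*q (h(q) = (2 + q)*2 = 4 + 2*q)
B(d) = 0 (B(d) = 4 + 2*(-2) = 4 - 4 = 0)
K - B(u) = -2876 - 1*0 = -2876 + 0 = -2876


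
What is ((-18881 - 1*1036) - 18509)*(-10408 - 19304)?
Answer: 1141713312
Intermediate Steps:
((-18881 - 1*1036) - 18509)*(-10408 - 19304) = ((-18881 - 1036) - 18509)*(-29712) = (-19917 - 18509)*(-29712) = -38426*(-29712) = 1141713312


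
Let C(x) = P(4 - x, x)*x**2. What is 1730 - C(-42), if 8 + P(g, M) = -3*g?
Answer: 259274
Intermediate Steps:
P(g, M) = -8 - 3*g
C(x) = x**2*(-20 + 3*x) (C(x) = (-8 - 3*(4 - x))*x**2 = (-8 + (-12 + 3*x))*x**2 = (-20 + 3*x)*x**2 = x**2*(-20 + 3*x))
1730 - C(-42) = 1730 - (-42)**2*(-20 + 3*(-42)) = 1730 - 1764*(-20 - 126) = 1730 - 1764*(-146) = 1730 - 1*(-257544) = 1730 + 257544 = 259274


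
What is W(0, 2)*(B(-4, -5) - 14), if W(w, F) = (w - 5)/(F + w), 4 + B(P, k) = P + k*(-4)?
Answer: 5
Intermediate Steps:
B(P, k) = -4 + P - 4*k (B(P, k) = -4 + (P + k*(-4)) = -4 + (P - 4*k) = -4 + P - 4*k)
W(w, F) = (-5 + w)/(F + w)
W(0, 2)*(B(-4, -5) - 14) = ((-5 + 0)/(2 + 0))*((-4 - 4 - 4*(-5)) - 14) = (-5/2)*((-4 - 4 + 20) - 14) = ((½)*(-5))*(12 - 14) = -5/2*(-2) = 5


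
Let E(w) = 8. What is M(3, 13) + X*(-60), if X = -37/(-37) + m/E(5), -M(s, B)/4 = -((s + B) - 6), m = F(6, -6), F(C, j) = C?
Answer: -65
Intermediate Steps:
m = 6
M(s, B) = -24 + 4*B + 4*s (M(s, B) = -(-4)*((s + B) - 6) = -(-4)*((B + s) - 6) = -(-4)*(-6 + B + s) = -4*(6 - B - s) = -24 + 4*B + 4*s)
X = 7/4 (X = -37/(-37) + 6/8 = -37*(-1/37) + 6*(1/8) = 1 + 3/4 = 7/4 ≈ 1.7500)
M(3, 13) + X*(-60) = (-24 + 4*13 + 4*3) + (7/4)*(-60) = (-24 + 52 + 12) - 105 = 40 - 105 = -65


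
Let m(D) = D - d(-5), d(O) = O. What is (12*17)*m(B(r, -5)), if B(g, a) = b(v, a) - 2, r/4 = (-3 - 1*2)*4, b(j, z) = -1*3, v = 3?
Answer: 0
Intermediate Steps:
b(j, z) = -3
r = -80 (r = 4*((-3 - 1*2)*4) = 4*((-3 - 2)*4) = 4*(-5*4) = 4*(-20) = -80)
B(g, a) = -5 (B(g, a) = -3 - 2 = -5)
m(D) = 5 + D (m(D) = D - 1*(-5) = D + 5 = 5 + D)
(12*17)*m(B(r, -5)) = (12*17)*(5 - 5) = 204*0 = 0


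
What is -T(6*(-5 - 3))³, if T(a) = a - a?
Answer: 0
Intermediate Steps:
T(a) = 0
-T(6*(-5 - 3))³ = -1*0³ = -1*0 = 0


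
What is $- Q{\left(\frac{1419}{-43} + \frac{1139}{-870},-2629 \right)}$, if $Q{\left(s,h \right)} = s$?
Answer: $\frac{29849}{870} \approx 34.309$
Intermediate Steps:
$- Q{\left(\frac{1419}{-43} + \frac{1139}{-870},-2629 \right)} = - (\frac{1419}{-43} + \frac{1139}{-870}) = - (1419 \left(- \frac{1}{43}\right) + 1139 \left(- \frac{1}{870}\right)) = - (-33 - \frac{1139}{870}) = \left(-1\right) \left(- \frac{29849}{870}\right) = \frac{29849}{870}$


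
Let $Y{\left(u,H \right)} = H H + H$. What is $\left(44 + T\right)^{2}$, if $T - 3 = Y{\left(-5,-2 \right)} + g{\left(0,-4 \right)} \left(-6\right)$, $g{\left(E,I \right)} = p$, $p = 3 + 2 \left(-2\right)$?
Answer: $3025$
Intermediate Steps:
$Y{\left(u,H \right)} = H + H^{2}$ ($Y{\left(u,H \right)} = H^{2} + H = H + H^{2}$)
$p = -1$ ($p = 3 - 4 = -1$)
$g{\left(E,I \right)} = -1$
$T = 11$ ($T = 3 - \left(-6 + 2 \left(1 - 2\right)\right) = 3 + \left(\left(-2\right) \left(-1\right) + 6\right) = 3 + \left(2 + 6\right) = 3 + 8 = 11$)
$\left(44 + T\right)^{2} = \left(44 + 11\right)^{2} = 55^{2} = 3025$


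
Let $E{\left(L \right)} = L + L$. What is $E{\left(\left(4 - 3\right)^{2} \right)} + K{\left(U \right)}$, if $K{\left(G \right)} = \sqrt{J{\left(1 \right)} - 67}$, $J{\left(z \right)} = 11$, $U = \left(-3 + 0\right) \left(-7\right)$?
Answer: $2 + 2 i \sqrt{14} \approx 2.0 + 7.4833 i$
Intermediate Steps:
$U = 21$ ($U = \left(-3\right) \left(-7\right) = 21$)
$K{\left(G \right)} = 2 i \sqrt{14}$ ($K{\left(G \right)} = \sqrt{11 - 67} = \sqrt{-56} = 2 i \sqrt{14}$)
$E{\left(L \right)} = 2 L$
$E{\left(\left(4 - 3\right)^{2} \right)} + K{\left(U \right)} = 2 \left(4 - 3\right)^{2} + 2 i \sqrt{14} = 2 \cdot 1^{2} + 2 i \sqrt{14} = 2 \cdot 1 + 2 i \sqrt{14} = 2 + 2 i \sqrt{14}$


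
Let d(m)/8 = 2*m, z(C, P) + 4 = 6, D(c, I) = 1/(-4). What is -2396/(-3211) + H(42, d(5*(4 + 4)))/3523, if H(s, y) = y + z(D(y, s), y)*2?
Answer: 808384/870181 ≈ 0.92898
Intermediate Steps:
D(c, I) = -¼
z(C, P) = 2 (z(C, P) = -4 + 6 = 2)
d(m) = 16*m (d(m) = 8*(2*m) = 16*m)
H(s, y) = 4 + y (H(s, y) = y + 2*2 = y + 4 = 4 + y)
-2396/(-3211) + H(42, d(5*(4 + 4)))/3523 = -2396/(-3211) + (4 + 16*(5*(4 + 4)))/3523 = -2396*(-1/3211) + (4 + 16*(5*8))*(1/3523) = 2396/3211 + (4 + 16*40)*(1/3523) = 2396/3211 + (4 + 640)*(1/3523) = 2396/3211 + 644*(1/3523) = 2396/3211 + 644/3523 = 808384/870181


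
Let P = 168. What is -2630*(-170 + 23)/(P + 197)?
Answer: 77322/73 ≈ 1059.2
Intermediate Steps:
-2630*(-170 + 23)/(P + 197) = -2630*(-170 + 23)/(168 + 197) = -(-386610)/365 = -2630*(-147/365) = 77322/73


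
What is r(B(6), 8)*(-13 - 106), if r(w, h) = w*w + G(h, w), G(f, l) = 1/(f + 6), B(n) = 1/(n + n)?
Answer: -1343/144 ≈ -9.3264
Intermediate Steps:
B(n) = 1/(2*n)
G(f, l) = 1/(6 + f)
r(w, h) = w² + 1/(6 + h) (r(w, h) = w*w + 1/(6 + h) = w² + 1/(6 + h))
r(B(6), 8)*(-13 - 106) = ((1 + ((½)/6)²*(6 + 8))/(6 + 8))*(-13 - 106) = ((1 + ((½)*(⅙))²*14)/14)*(-119) = ((1 + (1/12)²*14)/14)*(-119) = ((1 + (1/144)*14)/14)*(-119) = ((1 + 7/72)/14)*(-119) = ((1/14)*(79/72))*(-119) = (79/1008)*(-119) = -1343/144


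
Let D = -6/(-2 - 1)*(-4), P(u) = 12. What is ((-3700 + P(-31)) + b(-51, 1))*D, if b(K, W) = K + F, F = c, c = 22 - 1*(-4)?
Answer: 29704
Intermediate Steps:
c = 26 (c = 22 + 4 = 26)
F = 26
b(K, W) = 26 + K (b(K, W) = K + 26 = 26 + K)
D = -8 (D = -6/(-3)*(-4) = -6*(-⅓)*(-4) = 2*(-4) = -8)
((-3700 + P(-31)) + b(-51, 1))*D = ((-3700 + 12) + (26 - 51))*(-8) = (-3688 - 25)*(-8) = -3713*(-8) = 29704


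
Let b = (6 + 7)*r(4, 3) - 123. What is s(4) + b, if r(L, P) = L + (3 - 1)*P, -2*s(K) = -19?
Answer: 33/2 ≈ 16.500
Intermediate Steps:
s(K) = 19/2 (s(K) = -½*(-19) = 19/2)
r(L, P) = L + 2*P
b = 7 (b = (6 + 7)*(4 + 2*3) - 123 = 13*(4 + 6) - 123 = 13*10 - 123 = 130 - 123 = 7)
s(4) + b = 19/2 + 7 = 33/2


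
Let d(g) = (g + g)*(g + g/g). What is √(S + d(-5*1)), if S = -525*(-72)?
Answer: 4*√2365 ≈ 194.53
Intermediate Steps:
S = 37800
d(g) = 2*g*(1 + g) (d(g) = (2*g)*(g + 1) = (2*g)*(1 + g) = 2*g*(1 + g))
√(S + d(-5*1)) = √(37800 + 2*(-5*1)*(1 - 5*1)) = √(37800 + 2*(-5)*(1 - 5)) = √(37800 + 2*(-5)*(-4)) = √(37800 + 40) = √37840 = 4*√2365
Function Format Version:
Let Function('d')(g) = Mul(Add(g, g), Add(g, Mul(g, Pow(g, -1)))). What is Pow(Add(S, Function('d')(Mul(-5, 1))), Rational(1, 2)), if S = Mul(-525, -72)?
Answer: Mul(4, Pow(2365, Rational(1, 2))) ≈ 194.53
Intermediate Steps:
S = 37800
Function('d')(g) = Mul(2, g, Add(1, g)) (Function('d')(g) = Mul(Mul(2, g), Add(g, 1)) = Mul(Mul(2, g), Add(1, g)) = Mul(2, g, Add(1, g)))
Pow(Add(S, Function('d')(Mul(-5, 1))), Rational(1, 2)) = Pow(Add(37800, Mul(2, Mul(-5, 1), Add(1, Mul(-5, 1)))), Rational(1, 2)) = Pow(Add(37800, Mul(2, -5, Add(1, -5))), Rational(1, 2)) = Pow(Add(37800, Mul(2, -5, -4)), Rational(1, 2)) = Pow(Add(37800, 40), Rational(1, 2)) = Pow(37840, Rational(1, 2)) = Mul(4, Pow(2365, Rational(1, 2)))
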